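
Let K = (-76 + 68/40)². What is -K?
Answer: -552049/100 ≈ -5520.5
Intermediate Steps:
K = 552049/100 (K = (-76 + 68*(1/40))² = (-76 + 17/10)² = (-743/10)² = 552049/100 ≈ 5520.5)
-K = -1*552049/100 = -552049/100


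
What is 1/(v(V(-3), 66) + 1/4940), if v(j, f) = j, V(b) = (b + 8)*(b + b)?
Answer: -4940/148199 ≈ -0.033334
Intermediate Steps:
V(b) = 2*b*(8 + b) (V(b) = (8 + b)*(2*b) = 2*b*(8 + b))
1/(v(V(-3), 66) + 1/4940) = 1/(2*(-3)*(8 - 3) + 1/4940) = 1/(2*(-3)*5 + 1/4940) = 1/(-30 + 1/4940) = 1/(-148199/4940) = -4940/148199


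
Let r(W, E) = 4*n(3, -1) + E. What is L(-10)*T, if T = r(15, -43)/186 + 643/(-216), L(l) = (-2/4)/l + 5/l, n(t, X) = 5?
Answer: 20761/14880 ≈ 1.3952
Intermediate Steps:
r(W, E) = 20 + E (r(W, E) = 4*5 + E = 20 + E)
L(l) = 9/(2*l) (L(l) = (-2*¼)/l + 5/l = -1/(2*l) + 5/l = 9/(2*l))
T = -20761/6696 (T = (20 - 43)/186 + 643/(-216) = -23*1/186 + 643*(-1/216) = -23/186 - 643/216 = -20761/6696 ≈ -3.1005)
L(-10)*T = ((9/2)/(-10))*(-20761/6696) = ((9/2)*(-⅒))*(-20761/6696) = -9/20*(-20761/6696) = 20761/14880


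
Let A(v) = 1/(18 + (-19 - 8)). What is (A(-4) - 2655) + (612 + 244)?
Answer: -16192/9 ≈ -1799.1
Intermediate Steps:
A(v) = -⅑ (A(v) = 1/(18 - 27) = 1/(-9) = -⅑)
(A(-4) - 2655) + (612 + 244) = (-⅑ - 2655) + (612 + 244) = -23896/9 + 856 = -16192/9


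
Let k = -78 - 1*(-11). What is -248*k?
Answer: 16616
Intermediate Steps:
k = -67 (k = -78 + 11 = -67)
-248*k = -248*(-67) = 16616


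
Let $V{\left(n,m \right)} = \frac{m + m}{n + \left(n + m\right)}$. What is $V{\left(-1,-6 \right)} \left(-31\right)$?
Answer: $- \frac{93}{2} \approx -46.5$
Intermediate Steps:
$V{\left(n,m \right)} = \frac{2 m}{m + 2 n}$ ($V{\left(n,m \right)} = \frac{2 m}{n + \left(m + n\right)} = \frac{2 m}{m + 2 n}$)
$V{\left(-1,-6 \right)} \left(-31\right) = 2 \left(-6\right) \frac{1}{-6 + 2 \left(-1\right)} \left(-31\right) = 2 \left(-6\right) \frac{1}{-6 - 2} \left(-31\right) = 2 \left(-6\right) \frac{1}{-8} \left(-31\right) = 2 \left(-6\right) \left(- \frac{1}{8}\right) \left(-31\right) = \frac{3}{2} \left(-31\right) = - \frac{93}{2}$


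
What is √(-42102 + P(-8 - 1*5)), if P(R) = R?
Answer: I*√42115 ≈ 205.22*I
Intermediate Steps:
√(-42102 + P(-8 - 1*5)) = √(-42102 + (-8 - 1*5)) = √(-42102 + (-8 - 5)) = √(-42102 - 13) = √(-42115) = I*√42115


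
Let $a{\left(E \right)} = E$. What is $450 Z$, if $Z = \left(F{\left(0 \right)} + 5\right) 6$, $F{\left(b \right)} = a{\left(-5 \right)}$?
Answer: $0$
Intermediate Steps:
$F{\left(b \right)} = -5$
$Z = 0$ ($Z = \left(-5 + 5\right) 6 = 0 \cdot 6 = 0$)
$450 Z = 450 \cdot 0 = 0$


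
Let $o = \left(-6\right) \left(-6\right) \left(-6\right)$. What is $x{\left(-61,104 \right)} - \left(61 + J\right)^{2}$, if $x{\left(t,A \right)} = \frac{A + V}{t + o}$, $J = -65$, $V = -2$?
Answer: $- \frac{4534}{277} \approx -16.368$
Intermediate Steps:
$o = -216$ ($o = 36 \left(-6\right) = -216$)
$x{\left(t,A \right)} = \frac{-2 + A}{-216 + t}$ ($x{\left(t,A \right)} = \frac{A - 2}{t - 216} = \frac{-2 + A}{-216 + t}$)
$x{\left(-61,104 \right)} - \left(61 + J\right)^{2} = \frac{-2 + 104}{-216 - 61} - \left(61 - 65\right)^{2} = \frac{1}{-277} \cdot 102 - \left(-4\right)^{2} = \left(- \frac{1}{277}\right) 102 - 16 = - \frac{102}{277} - 16 = - \frac{4534}{277}$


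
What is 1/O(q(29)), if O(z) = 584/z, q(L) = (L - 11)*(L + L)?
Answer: 261/146 ≈ 1.7877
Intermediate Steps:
q(L) = 2*L*(-11 + L) (q(L) = (-11 + L)*(2*L) = 2*L*(-11 + L))
1/O(q(29)) = 1/(584/((2*29*(-11 + 29)))) = 1/(584/((2*29*18))) = 1/(584/1044) = 1/(584*(1/1044)) = 1/(146/261) = 261/146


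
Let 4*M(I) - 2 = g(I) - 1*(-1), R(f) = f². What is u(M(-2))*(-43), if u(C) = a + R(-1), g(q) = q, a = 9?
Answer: -430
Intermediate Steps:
M(I) = ¾ + I/4 (M(I) = ½ + (I - 1*(-1))/4 = ½ + (I + 1)/4 = ½ + (1 + I)/4 = ½ + (¼ + I/4) = ¾ + I/4)
u(C) = 10 (u(C) = 9 + (-1)² = 9 + 1 = 10)
u(M(-2))*(-43) = 10*(-43) = -430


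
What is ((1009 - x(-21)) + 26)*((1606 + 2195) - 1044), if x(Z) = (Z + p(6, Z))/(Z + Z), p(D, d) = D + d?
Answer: 19957923/7 ≈ 2.8511e+6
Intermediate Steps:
x(Z) = (6 + 2*Z)/(2*Z) (x(Z) = (Z + (6 + Z))/(Z + Z) = (6 + 2*Z)/((2*Z)) = (6 + 2*Z)*(1/(2*Z)) = (6 + 2*Z)/(2*Z))
((1009 - x(-21)) + 26)*((1606 + 2195) - 1044) = ((1009 - (3 - 21)/(-21)) + 26)*((1606 + 2195) - 1044) = ((1009 - (-1)*(-18)/21) + 26)*(3801 - 1044) = ((1009 - 1*6/7) + 26)*2757 = ((1009 - 6/7) + 26)*2757 = (7057/7 + 26)*2757 = (7239/7)*2757 = 19957923/7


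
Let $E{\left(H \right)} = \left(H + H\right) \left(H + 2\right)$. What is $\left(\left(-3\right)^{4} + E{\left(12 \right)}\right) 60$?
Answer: $25020$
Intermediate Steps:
$E{\left(H \right)} = 2 H \left(2 + H\right)$
$\left(\left(-3\right)^{4} + E{\left(12 \right)}\right) 60 = \left(\left(-3\right)^{4} + 2 \cdot 12 \left(2 + 12\right)\right) 60 = \left(81 + 2 \cdot 12 \cdot 14\right) 60 = \left(81 + 336\right) 60 = 417 \cdot 60 = 25020$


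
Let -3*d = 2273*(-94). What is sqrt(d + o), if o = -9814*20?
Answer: I*sqrt(1125534)/3 ≈ 353.64*I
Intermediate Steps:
o = -196280
d = 213662/3 (d = -2273*(-94)/3 = -1/3*(-213662) = 213662/3 ≈ 71221.)
sqrt(d + o) = sqrt(213662/3 - 196280) = sqrt(-375178/3) = I*sqrt(1125534)/3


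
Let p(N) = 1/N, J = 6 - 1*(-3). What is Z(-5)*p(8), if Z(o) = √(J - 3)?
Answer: √6/8 ≈ 0.30619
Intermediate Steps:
J = 9 (J = 6 + 3 = 9)
Z(o) = √6 (Z(o) = √(9 - 3) = √6)
Z(-5)*p(8) = √6/8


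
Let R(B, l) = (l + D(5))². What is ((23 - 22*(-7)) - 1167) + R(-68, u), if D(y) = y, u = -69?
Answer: 3106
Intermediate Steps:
R(B, l) = (5 + l)² (R(B, l) = (l + 5)² = (5 + l)²)
((23 - 22*(-7)) - 1167) + R(-68, u) = ((23 - 22*(-7)) - 1167) + (5 - 69)² = ((23 + 154) - 1167) + (-64)² = (177 - 1167) + 4096 = -990 + 4096 = 3106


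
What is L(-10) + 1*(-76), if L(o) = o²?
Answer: 24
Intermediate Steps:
L(-10) + 1*(-76) = (-10)² + 1*(-76) = 100 - 76 = 24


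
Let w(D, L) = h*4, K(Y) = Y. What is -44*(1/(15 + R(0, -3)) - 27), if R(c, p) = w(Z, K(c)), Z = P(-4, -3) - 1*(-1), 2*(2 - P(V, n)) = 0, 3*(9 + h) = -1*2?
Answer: 84480/71 ≈ 1189.9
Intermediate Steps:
h = -29/3 (h = -9 + (-1*2)/3 = -9 + (1/3)*(-2) = -9 - 2/3 = -29/3 ≈ -9.6667)
P(V, n) = 2 (P(V, n) = 2 - 1/2*0 = 2 + 0 = 2)
Z = 3 (Z = 2 - 1*(-1) = 2 + 1 = 3)
w(D, L) = -116/3 (w(D, L) = -29/3*4 = -116/3)
R(c, p) = -116/3
-44*(1/(15 + R(0, -3)) - 27) = -44*(1/(15 - 116/3) - 27) = -44*(1/(-71/3) - 27) = -44*(-3/71 - 27) = -44*(-1920/71) = 84480/71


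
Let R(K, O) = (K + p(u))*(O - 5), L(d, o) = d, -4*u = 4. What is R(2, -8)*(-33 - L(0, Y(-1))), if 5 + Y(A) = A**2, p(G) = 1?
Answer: 1287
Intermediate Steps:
u = -1 (u = -1/4*4 = -1)
Y(A) = -5 + A**2
R(K, O) = (1 + K)*(-5 + O) (R(K, O) = (K + 1)*(O - 5) = (1 + K)*(-5 + O))
R(2, -8)*(-33 - L(0, Y(-1))) = (-5 - 8 - 5*2 + 2*(-8))*(-33 - 1*0) = (-5 - 8 - 10 - 16)*(-33 + 0) = -39*(-33) = 1287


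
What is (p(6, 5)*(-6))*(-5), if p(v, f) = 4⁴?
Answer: 7680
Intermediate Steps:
p(v, f) = 256
(p(6, 5)*(-6))*(-5) = (256*(-6))*(-5) = -1536*(-5) = 7680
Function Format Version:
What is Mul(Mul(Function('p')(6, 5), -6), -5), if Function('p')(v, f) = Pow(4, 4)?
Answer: 7680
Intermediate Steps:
Function('p')(v, f) = 256
Mul(Mul(Function('p')(6, 5), -6), -5) = Mul(Mul(256, -6), -5) = Mul(-1536, -5) = 7680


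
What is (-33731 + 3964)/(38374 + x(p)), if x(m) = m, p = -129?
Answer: -29767/38245 ≈ -0.77832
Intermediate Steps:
(-33731 + 3964)/(38374 + x(p)) = (-33731 + 3964)/(38374 - 129) = -29767/38245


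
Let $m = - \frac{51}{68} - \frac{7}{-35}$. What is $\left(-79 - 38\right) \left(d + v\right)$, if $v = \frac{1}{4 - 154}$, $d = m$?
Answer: $\frac{6513}{100} \approx 65.13$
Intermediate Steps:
$m = - \frac{11}{20}$ ($m = \left(-51\right) \frac{1}{68} - - \frac{1}{5} = - \frac{3}{4} + \frac{1}{5} = - \frac{11}{20} \approx -0.55$)
$d = - \frac{11}{20} \approx -0.55$
$v = - \frac{1}{150}$ ($v = \frac{1}{-150} = - \frac{1}{150} \approx -0.0066667$)
$\left(-79 - 38\right) \left(d + v\right) = \left(-79 - 38\right) \left(- \frac{11}{20} - \frac{1}{150}\right) = \left(-117\right) \left(- \frac{167}{300}\right) = \frac{6513}{100}$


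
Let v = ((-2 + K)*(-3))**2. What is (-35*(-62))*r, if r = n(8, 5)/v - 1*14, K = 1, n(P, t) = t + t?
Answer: -251720/9 ≈ -27969.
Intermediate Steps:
n(P, t) = 2*t
v = 9 (v = ((-2 + 1)*(-3))**2 = (-1*(-3))**2 = 3**2 = 9)
r = -116/9 (r = (2*5)/9 - 1*14 = 10*(1/9) - 14 = 10/9 - 14 = -116/9 ≈ -12.889)
(-35*(-62))*r = -35*(-62)*(-116/9) = 2170*(-116/9) = -251720/9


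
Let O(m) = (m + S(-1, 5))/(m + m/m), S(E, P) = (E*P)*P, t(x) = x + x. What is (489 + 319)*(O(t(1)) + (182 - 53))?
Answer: 294112/3 ≈ 98037.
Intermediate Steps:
t(x) = 2*x
S(E, P) = E*P²
O(m) = (-25 + m)/(1 + m) (O(m) = (m - 1*5²)/(m + m/m) = (m - 1*25)/(m + 1) = (m - 25)/(1 + m) = (-25 + m)/(1 + m))
(489 + 319)*(O(t(1)) + (182 - 53)) = (489 + 319)*((-25 + 2*1)/(1 + 2*1) + (182 - 53)) = 808*((-25 + 2)/(1 + 2) + 129) = 808*(-23/3 + 129) = 808*(364/3) = 294112/3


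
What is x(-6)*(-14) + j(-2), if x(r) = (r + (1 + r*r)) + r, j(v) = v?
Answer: -352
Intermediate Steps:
x(r) = 1 + r**2 + 2*r (x(r) = (r + (1 + r**2)) + r = (1 + r + r**2) + r = 1 + r**2 + 2*r)
x(-6)*(-14) + j(-2) = (1 + (-6)**2 + 2*(-6))*(-14) - 2 = (1 + 36 - 12)*(-14) - 2 = 25*(-14) - 2 = -350 - 2 = -352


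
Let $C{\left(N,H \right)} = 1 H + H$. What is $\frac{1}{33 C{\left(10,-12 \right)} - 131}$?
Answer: $- \frac{1}{923} \approx -0.0010834$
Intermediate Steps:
$C{\left(N,H \right)} = 2 H$ ($C{\left(N,H \right)} = H + H = 2 H$)
$\frac{1}{33 C{\left(10,-12 \right)} - 131} = \frac{1}{33 \cdot 2 \left(-12\right) - 131} = \frac{1}{33 \left(-24\right) - 131} = \frac{1}{-792 - 131} = \frac{1}{-923} = - \frac{1}{923}$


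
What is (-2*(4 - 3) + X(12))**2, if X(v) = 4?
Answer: 4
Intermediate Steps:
(-2*(4 - 3) + X(12))**2 = (-2*(4 - 3) + 4)**2 = (-2*1 + 4)**2 = (-2 + 4)**2 = 2**2 = 4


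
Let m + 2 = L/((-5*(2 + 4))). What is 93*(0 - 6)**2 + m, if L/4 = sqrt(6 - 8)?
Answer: 3346 - 2*I*sqrt(2)/15 ≈ 3346.0 - 0.18856*I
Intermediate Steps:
L = 4*I*sqrt(2) (L = 4*sqrt(6 - 8) = 4*sqrt(-2) = 4*(I*sqrt(2)) = 4*I*sqrt(2) ≈ 5.6569*I)
m = -2 - 2*I*sqrt(2)/15 (m = -2 + (4*I*sqrt(2))/((-5*(2 + 4))) = -2 + (4*I*sqrt(2))/((-5*6)) = -2 + (4*I*sqrt(2))/(-30) = -2 - 2*I*sqrt(2)/15 ≈ -2.0 - 0.18856*I)
93*(0 - 6)**2 + m = 93*(0 - 6)**2 + (-2 - 2*I*sqrt(2)/15) = 93*(-6)**2 + (-2 - 2*I*sqrt(2)/15) = 93*36 + (-2 - 2*I*sqrt(2)/15) = 3348 + (-2 - 2*I*sqrt(2)/15) = 3346 - 2*I*sqrt(2)/15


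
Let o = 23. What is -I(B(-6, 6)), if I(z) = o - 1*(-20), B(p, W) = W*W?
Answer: -43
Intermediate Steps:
B(p, W) = W²
I(z) = 43 (I(z) = 23 - 1*(-20) = 23 + 20 = 43)
-I(B(-6, 6)) = -1*43 = -43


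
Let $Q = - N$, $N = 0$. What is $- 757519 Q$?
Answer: $0$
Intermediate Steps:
$Q = 0$ ($Q = \left(-1\right) 0 = 0$)
$- 757519 Q = \left(-757519\right) 0 = 0$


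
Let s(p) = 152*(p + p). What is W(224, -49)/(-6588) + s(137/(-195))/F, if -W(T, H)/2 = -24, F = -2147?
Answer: 371756/4032405 ≈ 0.092192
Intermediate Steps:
W(T, H) = 48 (W(T, H) = -2*(-24) = 48)
s(p) = 304*p (s(p) = 152*(2*p) = 304*p)
W(224, -49)/(-6588) + s(137/(-195))/F = 48/(-6588) + (304*(137/(-195)))/(-2147) = 48*(-1/6588) + (304*(137*(-1/195)))*(-1/2147) = -4/549 + (304*(-137/195))*(-1/2147) = -4/549 - 41648/195*(-1/2147) = -4/549 + 2192/22035 = 371756/4032405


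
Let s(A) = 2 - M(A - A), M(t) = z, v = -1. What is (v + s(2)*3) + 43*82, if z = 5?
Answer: 3516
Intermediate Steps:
M(t) = 5
s(A) = -3 (s(A) = 2 - 1*5 = 2 - 5 = -3)
(v + s(2)*3) + 43*82 = (-1 - 3*3) + 43*82 = (-1 - 9) + 3526 = -10 + 3526 = 3516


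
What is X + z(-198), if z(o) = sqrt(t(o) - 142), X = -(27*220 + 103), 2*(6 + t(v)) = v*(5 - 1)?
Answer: -6043 + 4*I*sqrt(34) ≈ -6043.0 + 23.324*I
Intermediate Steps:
t(v) = -6 + 2*v (t(v) = -6 + (v*(5 - 1))/2 = -6 + (v*4)/2 = -6 + (4*v)/2 = -6 + 2*v)
X = -6043 (X = -(5940 + 103) = -1*6043 = -6043)
z(o) = sqrt(-148 + 2*o) (z(o) = sqrt((-6 + 2*o) - 142) = sqrt(-148 + 2*o))
X + z(-198) = -6043 + sqrt(-148 + 2*(-198)) = -6043 + sqrt(-148 - 396) = -6043 + sqrt(-544) = -6043 + 4*I*sqrt(34)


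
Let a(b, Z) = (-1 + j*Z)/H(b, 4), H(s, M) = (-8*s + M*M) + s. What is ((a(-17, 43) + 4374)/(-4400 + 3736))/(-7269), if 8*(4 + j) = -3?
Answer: 4722407/5212745280 ≈ 0.00090593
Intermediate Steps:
j = -35/8 (j = -4 + (1/8)*(-3) = -4 - 3/8 = -35/8 ≈ -4.3750)
H(s, M) = M**2 - 7*s (H(s, M) = (-8*s + M**2) + s = (M**2 - 8*s) + s = M**2 - 7*s)
a(b, Z) = (-1 - 35*Z/8)/(16 - 7*b) (a(b, Z) = (-1 - 35*Z/8)/(4**2 - 7*b) = (-1 - 35*Z/8)/(16 - 7*b))
((a(-17, 43) + 4374)/(-4400 + 3736))/(-7269) = (((8 + 35*43)/(8*(-16 + 7*(-17))) + 4374)/(-4400 + 3736))/(-7269) = (((8 + 1505)/(8*(-16 - 119)) + 4374)/(-664))*(-1/7269) = (((1/8)*1513/(-135) + 4374)*(-1/664))*(-1/7269) = (((1/8)*(-1/135)*1513 + 4374)*(-1/664))*(-1/7269) = ((-1513/1080 + 4374)*(-1/664))*(-1/7269) = ((4722407/1080)*(-1/664))*(-1/7269) = -4722407/717120*(-1/7269) = 4722407/5212745280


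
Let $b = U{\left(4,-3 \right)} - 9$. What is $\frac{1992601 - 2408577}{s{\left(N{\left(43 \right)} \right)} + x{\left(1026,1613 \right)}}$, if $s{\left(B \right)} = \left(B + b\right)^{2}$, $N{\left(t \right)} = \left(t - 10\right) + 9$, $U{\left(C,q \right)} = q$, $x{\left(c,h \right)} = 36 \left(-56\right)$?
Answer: $\frac{103994}{279} \approx 372.74$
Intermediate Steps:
$x{\left(c,h \right)} = -2016$
$N{\left(t \right)} = -1 + t$ ($N{\left(t \right)} = \left(-10 + t\right) + 9 = -1 + t$)
$b = -12$ ($b = -3 - 9 = -12$)
$s{\left(B \right)} = \left(-12 + B\right)^{2}$ ($s{\left(B \right)} = \left(B - 12\right)^{2} = \left(-12 + B\right)^{2}$)
$\frac{1992601 - 2408577}{s{\left(N{\left(43 \right)} \right)} + x{\left(1026,1613 \right)}} = \frac{1992601 - 2408577}{\left(-12 + \left(-1 + 43\right)\right)^{2} - 2016} = - \frac{415976}{\left(-12 + 42\right)^{2} - 2016} = - \frac{415976}{30^{2} - 2016} = - \frac{415976}{900 - 2016} = - \frac{415976}{-1116} = \left(-415976\right) \left(- \frac{1}{1116}\right) = \frac{103994}{279}$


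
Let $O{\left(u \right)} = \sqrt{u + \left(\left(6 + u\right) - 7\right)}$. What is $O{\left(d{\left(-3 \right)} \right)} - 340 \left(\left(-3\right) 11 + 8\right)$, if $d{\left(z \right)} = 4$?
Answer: $8500 + \sqrt{7} \approx 8502.6$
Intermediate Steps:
$O{\left(u \right)} = \sqrt{-1 + 2 u}$ ($O{\left(u \right)} = \sqrt{u + \left(-1 + u\right)} = \sqrt{-1 + 2 u}$)
$O{\left(d{\left(-3 \right)} \right)} - 340 \left(\left(-3\right) 11 + 8\right) = \sqrt{-1 + 2 \cdot 4} - 340 \left(\left(-3\right) 11 + 8\right) = \sqrt{-1 + 8} - 340 \left(-33 + 8\right) = \sqrt{7} - -8500 = \sqrt{7} + 8500 = 8500 + \sqrt{7}$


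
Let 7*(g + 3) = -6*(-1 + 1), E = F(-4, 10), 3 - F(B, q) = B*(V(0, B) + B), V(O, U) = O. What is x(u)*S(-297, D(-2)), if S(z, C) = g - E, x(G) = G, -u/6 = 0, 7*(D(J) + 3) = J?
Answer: 0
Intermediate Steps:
D(J) = -3 + J/7
u = 0 (u = -6*0 = 0)
F(B, q) = 3 - B² (F(B, q) = 3 - B*(0 + B) = 3 - B*B = 3 - B²)
E = -13 (E = 3 - 1*(-4)² = 3 - 1*16 = 3 - 16 = -13)
g = -3 (g = -3 + (-6*(-1 + 1))/7 = -3 + (-6*0)/7 = -3 + (⅐)*0 = -3 + 0 = -3)
S(z, C) = 10 (S(z, C) = -3 - 1*(-13) = -3 + 13 = 10)
x(u)*S(-297, D(-2)) = 0*10 = 0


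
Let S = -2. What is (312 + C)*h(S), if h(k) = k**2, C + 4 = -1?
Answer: 1228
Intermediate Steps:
C = -5 (C = -4 - 1 = -5)
(312 + C)*h(S) = (312 - 5)*(-2)**2 = 307*4 = 1228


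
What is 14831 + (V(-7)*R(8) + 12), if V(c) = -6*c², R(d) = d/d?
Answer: 14549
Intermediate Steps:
R(d) = 1
14831 + (V(-7)*R(8) + 12) = 14831 + (-6*(-7)²*1 + 12) = 14831 + (-6*49*1 + 12) = 14831 + (-294*1 + 12) = 14831 + (-294 + 12) = 14831 - 282 = 14549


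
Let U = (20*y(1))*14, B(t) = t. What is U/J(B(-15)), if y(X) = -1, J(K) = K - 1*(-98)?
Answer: -280/83 ≈ -3.3735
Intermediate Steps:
J(K) = 98 + K (J(K) = K + 98 = 98 + K)
U = -280 (U = (20*(-1))*14 = -20*14 = -280)
U/J(B(-15)) = -280/(98 - 15) = -280/83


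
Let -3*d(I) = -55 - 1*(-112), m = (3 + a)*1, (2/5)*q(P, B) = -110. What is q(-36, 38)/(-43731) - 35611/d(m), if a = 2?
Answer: 1557309866/830889 ≈ 1874.3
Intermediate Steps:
q(P, B) = -275 (q(P, B) = (5/2)*(-110) = -275)
m = 5 (m = (3 + 2)*1 = 5*1 = 5)
d(I) = -19 (d(I) = -(-55 - 1*(-112))/3 = -(-55 + 112)/3 = -⅓*57 = -19)
q(-36, 38)/(-43731) - 35611/d(m) = -275/(-43731) - 35611/(-19) = -275*(-1/43731) - 35611*(-1/19) = 275/43731 + 35611/19 = 1557309866/830889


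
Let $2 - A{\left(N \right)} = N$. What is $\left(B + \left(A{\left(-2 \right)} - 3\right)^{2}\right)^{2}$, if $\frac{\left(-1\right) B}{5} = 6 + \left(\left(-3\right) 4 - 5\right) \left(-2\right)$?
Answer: $39601$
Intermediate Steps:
$A{\left(N \right)} = 2 - N$
$B = -200$ ($B = - 5 \left(6 + \left(\left(-3\right) 4 - 5\right) \left(-2\right)\right) = - 5 \left(6 + \left(-12 - 5\right) \left(-2\right)\right) = - 5 \left(6 - -34\right) = - 5 \left(6 + 34\right) = \left(-5\right) 40 = -200$)
$\left(B + \left(A{\left(-2 \right)} - 3\right)^{2}\right)^{2} = \left(-200 + \left(\left(2 - -2\right) - 3\right)^{2}\right)^{2} = \left(-200 + \left(\left(2 + 2\right) - 3\right)^{2}\right)^{2} = \left(-200 + \left(4 - 3\right)^{2}\right)^{2} = \left(-200 + 1^{2}\right)^{2} = \left(-200 + 1\right)^{2} = \left(-199\right)^{2} = 39601$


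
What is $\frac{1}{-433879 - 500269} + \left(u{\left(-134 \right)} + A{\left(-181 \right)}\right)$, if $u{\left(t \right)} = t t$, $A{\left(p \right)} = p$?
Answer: $\frac{16604480699}{934148} \approx 17775.0$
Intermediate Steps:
$u{\left(t \right)} = t^{2}$
$\frac{1}{-433879 - 500269} + \left(u{\left(-134 \right)} + A{\left(-181 \right)}\right) = \frac{1}{-433879 - 500269} - \left(181 - \left(-134\right)^{2}\right) = \frac{1}{-934148} + \left(17956 - 181\right) = - \frac{1}{934148} + 17775 = \frac{16604480699}{934148}$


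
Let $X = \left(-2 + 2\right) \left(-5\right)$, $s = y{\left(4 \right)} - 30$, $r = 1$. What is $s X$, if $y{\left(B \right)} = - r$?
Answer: $0$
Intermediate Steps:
$y{\left(B \right)} = -1$ ($y{\left(B \right)} = \left(-1\right) 1 = -1$)
$s = -31$ ($s = -1 - 30 = -31$)
$X = 0$ ($X = 0 \left(-5\right) = 0$)
$s X = \left(-31\right) 0 = 0$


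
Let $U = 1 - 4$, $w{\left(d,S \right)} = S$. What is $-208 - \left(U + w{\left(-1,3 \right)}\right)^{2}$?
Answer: $-208$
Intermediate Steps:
$U = -3$ ($U = 1 - 4 = -3$)
$-208 - \left(U + w{\left(-1,3 \right)}\right)^{2} = -208 - \left(-3 + 3\right)^{2} = -208 - 0^{2} = -208 - 0 = -208 + 0 = -208$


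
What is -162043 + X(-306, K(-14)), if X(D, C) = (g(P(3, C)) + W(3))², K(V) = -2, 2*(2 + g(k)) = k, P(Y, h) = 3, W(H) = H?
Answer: -648147/4 ≈ -1.6204e+5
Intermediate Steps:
g(k) = -2 + k/2
X(D, C) = 25/4 (X(D, C) = ((-2 + (½)*3) + 3)² = ((-2 + 3/2) + 3)² = (-½ + 3)² = (5/2)² = 25/4)
-162043 + X(-306, K(-14)) = -162043 + 25/4 = -648147/4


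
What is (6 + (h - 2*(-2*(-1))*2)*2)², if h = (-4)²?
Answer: 484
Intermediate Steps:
h = 16
(6 + (h - 2*(-2*(-1))*2)*2)² = (6 + (16 - 2*(-2*(-1))*2)*2)² = (6 + (16 - 4*2)*2)² = (6 + (16 - 2*4)*2)² = (6 + (16 - 8)*2)² = (6 + 8*2)² = (6 + 16)² = 22² = 484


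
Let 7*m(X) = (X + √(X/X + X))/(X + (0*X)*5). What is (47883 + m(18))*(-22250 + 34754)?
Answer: 4191115728/7 + 2084*√19/21 ≈ 5.9873e+8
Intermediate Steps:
m(X) = (X + √(1 + X))/(7*X) (m(X) = ((X + √(X/X + X))/(X + (0*X)*5))/7 = ((X + √(1 + X))/(X + 0*5))/7 = ((X + √(1 + X))/(X + 0))/7 = ((X + √(1 + X))/X)/7 = (X + √(1 + X))/(7*X))
(47883 + m(18))*(-22250 + 34754) = (47883 + (⅐)*(18 + √(1 + 18))/18)*(-22250 + 34754) = (47883 + (⅐)*(1/18)*(18 + √19))*12504 = (47883 + (⅐ + √19/126))*12504 = (335182/7 + √19/126)*12504 = 4191115728/7 + 2084*√19/21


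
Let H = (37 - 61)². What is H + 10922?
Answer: 11498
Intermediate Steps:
H = 576 (H = (-24)² = 576)
H + 10922 = 576 + 10922 = 11498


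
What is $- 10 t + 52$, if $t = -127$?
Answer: $1322$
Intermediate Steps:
$- 10 t + 52 = \left(-10\right) \left(-127\right) + 52 = 1270 + 52 = 1322$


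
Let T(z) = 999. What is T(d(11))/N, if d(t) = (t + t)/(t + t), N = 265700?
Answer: 999/265700 ≈ 0.0037599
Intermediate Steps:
d(t) = 1 (d(t) = (2*t)/((2*t)) = (2*t)*(1/(2*t)) = 1)
T(d(11))/N = 999/265700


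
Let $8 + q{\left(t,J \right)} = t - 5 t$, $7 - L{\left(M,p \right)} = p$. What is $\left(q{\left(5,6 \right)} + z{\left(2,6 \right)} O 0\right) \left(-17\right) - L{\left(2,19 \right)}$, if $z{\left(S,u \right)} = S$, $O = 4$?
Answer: $488$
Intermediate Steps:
$L{\left(M,p \right)} = 7 - p$
$q{\left(t,J \right)} = -8 - 4 t$ ($q{\left(t,J \right)} = -8 + \left(t - 5 t\right) = -8 - 4 t$)
$\left(q{\left(5,6 \right)} + z{\left(2,6 \right)} O 0\right) \left(-17\right) - L{\left(2,19 \right)} = \left(\left(-8 - 20\right) + 2 \cdot 4 \cdot 0\right) \left(-17\right) - \left(7 - 19\right) = \left(\left(-8 - 20\right) + 8 \cdot 0\right) \left(-17\right) - \left(7 - 19\right) = \left(-28 + 0\right) \left(-17\right) - -12 = \left(-28\right) \left(-17\right) + 12 = 476 + 12 = 488$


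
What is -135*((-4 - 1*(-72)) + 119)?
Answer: -25245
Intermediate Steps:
-135*((-4 - 1*(-72)) + 119) = -135*((-4 + 72) + 119) = -135*(68 + 119) = -135*187 = -25245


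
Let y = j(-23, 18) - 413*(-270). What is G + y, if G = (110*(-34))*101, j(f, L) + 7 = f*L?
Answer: -266651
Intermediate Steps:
j(f, L) = -7 + L*f (j(f, L) = -7 + f*L = -7 + L*f)
y = 111089 (y = (-7 + 18*(-23)) - 413*(-270) = (-7 - 414) + 111510 = -421 + 111510 = 111089)
G = -377740 (G = -3740*101 = -377740)
G + y = -377740 + 111089 = -266651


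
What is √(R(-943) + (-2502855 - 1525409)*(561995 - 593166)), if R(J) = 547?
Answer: √125565017691 ≈ 3.5435e+5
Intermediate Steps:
√(R(-943) + (-2502855 - 1525409)*(561995 - 593166)) = √(547 + (-2502855 - 1525409)*(561995 - 593166)) = √(547 - 4028264*(-31171)) = √(547 + 125565017144) = √125565017691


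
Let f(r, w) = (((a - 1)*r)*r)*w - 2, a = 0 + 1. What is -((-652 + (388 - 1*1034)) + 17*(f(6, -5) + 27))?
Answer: 873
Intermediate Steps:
a = 1
f(r, w) = -2 (f(r, w) = (((1 - 1)*r)*r)*w - 2 = ((0*r)*r)*w - 2 = (0*r)*w - 2 = 0*w - 2 = 0 - 2 = -2)
-((-652 + (388 - 1*1034)) + 17*(f(6, -5) + 27)) = -((-652 + (388 - 1*1034)) + 17*(-2 + 27)) = -((-652 + (388 - 1034)) + 17*25) = -((-652 - 646) + 425) = -(-1298 + 425) = -1*(-873) = 873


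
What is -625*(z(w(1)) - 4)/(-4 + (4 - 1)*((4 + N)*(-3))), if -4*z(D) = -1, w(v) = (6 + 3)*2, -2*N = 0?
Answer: -1875/32 ≈ -58.594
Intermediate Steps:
N = 0 (N = -1/2*0 = 0)
w(v) = 18 (w(v) = 9*2 = 18)
z(D) = 1/4 (z(D) = -1/4*(-1) = 1/4)
-625*(z(w(1)) - 4)/(-4 + (4 - 1)*((4 + N)*(-3))) = -625*(1/4 - 4)/(-4 + (4 - 1)*((4 + 0)*(-3))) = -(-9375)/(4*(-4 + 3*(4*(-3)))) = -(-9375)/(4*(-4 + 3*(-12))) = -(-9375)/(4*(-4 - 36)) = -(-9375)/(4*(-40)) = -(-9375)*(-1)/(4*40) = -625*3/32 = -1875/32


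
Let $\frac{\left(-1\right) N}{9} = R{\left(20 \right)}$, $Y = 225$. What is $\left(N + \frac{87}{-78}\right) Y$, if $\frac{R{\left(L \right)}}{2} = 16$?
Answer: $- \frac{1691325}{26} \approx -65051.0$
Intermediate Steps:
$R{\left(L \right)} = 32$ ($R{\left(L \right)} = 2 \cdot 16 = 32$)
$N = -288$ ($N = \left(-9\right) 32 = -288$)
$\left(N + \frac{87}{-78}\right) Y = \left(-288 + \frac{87}{-78}\right) 225 = \left(-288 + 87 \left(- \frac{1}{78}\right)\right) 225 = \left(-288 - \frac{29}{26}\right) 225 = \left(- \frac{7517}{26}\right) 225 = - \frac{1691325}{26}$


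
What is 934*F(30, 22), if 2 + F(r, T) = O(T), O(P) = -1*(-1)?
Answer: -934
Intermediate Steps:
O(P) = 1
F(r, T) = -1 (F(r, T) = -2 + 1 = -1)
934*F(30, 22) = 934*(-1) = -934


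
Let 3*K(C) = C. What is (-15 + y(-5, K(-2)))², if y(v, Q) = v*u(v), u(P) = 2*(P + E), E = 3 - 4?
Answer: 2025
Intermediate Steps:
E = -1
K(C) = C/3
u(P) = -2 + 2*P (u(P) = 2*(P - 1) = 2*(-1 + P) = -2 + 2*P)
y(v, Q) = v*(-2 + 2*v)
(-15 + y(-5, K(-2)))² = (-15 + 2*(-5)*(-1 - 5))² = (-15 + 2*(-5)*(-6))² = (-15 + 60)² = 45² = 2025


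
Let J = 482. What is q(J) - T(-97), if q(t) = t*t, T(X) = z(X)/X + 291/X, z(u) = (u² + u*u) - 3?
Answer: 22554534/97 ≈ 2.3252e+5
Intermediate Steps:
z(u) = -3 + 2*u² (z(u) = (u² + u²) - 3 = 2*u² - 3 = -3 + 2*u²)
T(X) = 291/X + (-3 + 2*X²)/X (T(X) = (-3 + 2*X²)/X + 291/X = 291/X + (-3 + 2*X²)/X)
q(t) = t²
q(J) - T(-97) = 482² - (2*(-97) + 288/(-97)) = 232324 - (-194 + 288*(-1/97)) = 232324 - (-194 - 288/97) = 232324 - 1*(-19106/97) = 232324 + 19106/97 = 22554534/97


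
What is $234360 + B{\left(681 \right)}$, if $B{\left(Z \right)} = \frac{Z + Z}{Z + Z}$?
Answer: $234361$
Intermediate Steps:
$B{\left(Z \right)} = 1$ ($B{\left(Z \right)} = \frac{2 Z}{2 Z} = 2 Z \frac{1}{2 Z} = 1$)
$234360 + B{\left(681 \right)} = 234360 + 1 = 234361$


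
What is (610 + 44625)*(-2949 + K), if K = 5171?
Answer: 100512170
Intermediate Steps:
(610 + 44625)*(-2949 + K) = (610 + 44625)*(-2949 + 5171) = 45235*2222 = 100512170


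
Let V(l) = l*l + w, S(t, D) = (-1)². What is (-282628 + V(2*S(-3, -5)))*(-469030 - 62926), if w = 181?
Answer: 150247248508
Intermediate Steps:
S(t, D) = 1
V(l) = 181 + l² (V(l) = l*l + 181 = l² + 181 = 181 + l²)
(-282628 + V(2*S(-3, -5)))*(-469030 - 62926) = (-282628 + (181 + (2*1)²))*(-469030 - 62926) = (-282628 + (181 + 2²))*(-531956) = (-282628 + (181 + 4))*(-531956) = (-282628 + 185)*(-531956) = -282443*(-531956) = 150247248508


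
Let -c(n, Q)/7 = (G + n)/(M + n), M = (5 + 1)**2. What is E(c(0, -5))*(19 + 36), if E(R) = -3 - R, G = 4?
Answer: -1100/9 ≈ -122.22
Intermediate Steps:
M = 36 (M = 6**2 = 36)
c(n, Q) = -7*(4 + n)/(36 + n)
E(c(0, -5))*(19 + 36) = (-3 - 7*(-4 - 1*0)/(36 + 0))*(19 + 36) = (-3 - 7*(-4 + 0)/36)*55 = (-3 - 7*(-4)/36)*55 = (-3 - 1*(-7/9))*55 = (-3 + 7/9)*55 = -20/9*55 = -1100/9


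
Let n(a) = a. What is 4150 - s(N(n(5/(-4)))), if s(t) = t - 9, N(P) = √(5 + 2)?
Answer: 4159 - √7 ≈ 4156.4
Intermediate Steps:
N(P) = √7
s(t) = -9 + t
4150 - s(N(n(5/(-4)))) = 4150 - (-9 + √7) = 4150 + (9 - √7) = 4159 - √7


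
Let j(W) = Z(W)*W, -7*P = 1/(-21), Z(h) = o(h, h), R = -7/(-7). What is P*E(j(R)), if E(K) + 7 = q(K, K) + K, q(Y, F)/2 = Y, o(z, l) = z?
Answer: -4/147 ≈ -0.027211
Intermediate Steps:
R = 1 (R = -7*(-⅐) = 1)
q(Y, F) = 2*Y
Z(h) = h
P = 1/147 (P = -⅐/(-21) = -⅐*(-1/21) = 1/147 ≈ 0.0068027)
j(W) = W² (j(W) = W*W = W²)
E(K) = -7 + 3*K (E(K) = -7 + (2*K + K) = -7 + 3*K)
P*E(j(R)) = (-7 + 3*1²)/147 = (-7 + 3*1)/147 = (-7 + 3)/147 = (1/147)*(-4) = -4/147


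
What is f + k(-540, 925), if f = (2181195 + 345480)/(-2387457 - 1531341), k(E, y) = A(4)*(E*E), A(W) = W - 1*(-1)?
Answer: 1904534985775/1306266 ≈ 1.4580e+6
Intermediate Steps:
A(W) = 1 + W (A(W) = W + 1 = 1 + W)
k(E, y) = 5*E**2 (k(E, y) = (1 + 4)*(E*E) = 5*E**2)
f = -842225/1306266 (f = 2526675/(-3918798) = 2526675*(-1/3918798) = -842225/1306266 ≈ -0.64476)
f + k(-540, 925) = -842225/1306266 + 5*(-540)**2 = -842225/1306266 + 5*291600 = -842225/1306266 + 1458000 = 1904534985775/1306266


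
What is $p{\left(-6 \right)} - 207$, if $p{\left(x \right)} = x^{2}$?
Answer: $-171$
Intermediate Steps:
$p{\left(-6 \right)} - 207 = \left(-6\right)^{2} - 207 = 36 - 207 = -171$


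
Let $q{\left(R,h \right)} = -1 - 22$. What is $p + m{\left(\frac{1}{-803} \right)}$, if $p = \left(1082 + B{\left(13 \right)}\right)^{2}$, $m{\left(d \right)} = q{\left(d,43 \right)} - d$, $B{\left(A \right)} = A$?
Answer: $\frac{962798607}{803} \approx 1.199 \cdot 10^{6}$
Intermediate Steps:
$q{\left(R,h \right)} = -23$
$m{\left(d \right)} = -23 - d$
$p = 1199025$ ($p = \left(1082 + 13\right)^{2} = 1095^{2} = 1199025$)
$p + m{\left(\frac{1}{-803} \right)} = 1199025 - \frac{18468}{803} = \frac{962798607}{803}$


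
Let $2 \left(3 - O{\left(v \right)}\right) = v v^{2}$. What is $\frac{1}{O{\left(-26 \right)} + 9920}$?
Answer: $\frac{1}{18711} \approx 5.3444 \cdot 10^{-5}$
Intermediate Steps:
$O{\left(v \right)} = 3 - \frac{v^{3}}{2}$ ($O{\left(v \right)} = 3 - \frac{v v^{2}}{2} = 3 - \frac{v^{3}}{2}$)
$\frac{1}{O{\left(-26 \right)} + 9920} = \frac{1}{\left(3 - \frac{\left(-26\right)^{3}}{2}\right) + 9920} = \frac{1}{\left(3 - -8788\right) + 9920} = \frac{1}{\left(3 + 8788\right) + 9920} = \frac{1}{8791 + 9920} = \frac{1}{18711}$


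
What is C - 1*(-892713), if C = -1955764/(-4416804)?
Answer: 985735076254/1104201 ≈ 8.9271e+5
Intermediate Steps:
C = 488941/1104201 (C = -1955764*(-1/4416804) = 488941/1104201 ≈ 0.44280)
C - 1*(-892713) = 488941/1104201 - 1*(-892713) = 488941/1104201 + 892713 = 985735076254/1104201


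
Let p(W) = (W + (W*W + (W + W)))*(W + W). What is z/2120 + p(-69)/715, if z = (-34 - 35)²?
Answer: -4832415/5512 ≈ -876.71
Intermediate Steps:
z = 4761 (z = (-69)² = 4761)
p(W) = 2*W*(W² + 3*W) (p(W) = (W + (W² + 2*W))*(2*W) = (W² + 3*W)*(2*W) = 2*W*(W² + 3*W))
z/2120 + p(-69)/715 = 4761/2120 + (2*(-69)²*(3 - 69))/715 = 4761*(1/2120) + (2*4761*(-66))*(1/715) = 4761/2120 - 628452*1/715 = 4761/2120 - 57132/65 = -4832415/5512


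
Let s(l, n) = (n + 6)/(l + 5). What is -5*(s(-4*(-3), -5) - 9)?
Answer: 760/17 ≈ 44.706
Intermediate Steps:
s(l, n) = (6 + n)/(5 + l)
-5*(s(-4*(-3), -5) - 9) = -5*((6 - 5)/(5 - 4*(-3)) - 9) = -5*(1/(5 + 12) - 9) = -5*(1/17 - 9) = -5*(-152/17) = 760/17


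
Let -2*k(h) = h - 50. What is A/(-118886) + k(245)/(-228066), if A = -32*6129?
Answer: 14913906611/9037951492 ≈ 1.6501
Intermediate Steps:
A = -196128
k(h) = 25 - h/2 (k(h) = -(h - 50)/2 = -(-50 + h)/2 = 25 - h/2)
A/(-118886) + k(245)/(-228066) = -196128/(-118886) + (25 - ½*245)/(-228066) = -196128*(-1/118886) + (25 - 245/2)*(-1/228066) = 98064/59443 - 195/2*(-1/228066) = 98064/59443 + 65/152044 = 14913906611/9037951492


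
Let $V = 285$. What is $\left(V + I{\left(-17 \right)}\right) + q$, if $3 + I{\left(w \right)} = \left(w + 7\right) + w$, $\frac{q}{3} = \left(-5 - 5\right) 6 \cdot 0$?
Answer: $255$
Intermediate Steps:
$q = 0$ ($q = 3 \left(-5 - 5\right) 6 \cdot 0 = 3 \left(-10\right) 6 \cdot 0 = 3 \left(\left(-60\right) 0\right) = 3 \cdot 0 = 0$)
$I{\left(w \right)} = 4 + 2 w$ ($I{\left(w \right)} = -3 + \left(\left(w + 7\right) + w\right) = -3 + \left(\left(7 + w\right) + w\right) = -3 + \left(7 + 2 w\right) = 4 + 2 w$)
$\left(V + I{\left(-17 \right)}\right) + q = \left(285 + \left(4 + 2 \left(-17\right)\right)\right) + 0 = \left(285 + \left(4 - 34\right)\right) + 0 = \left(285 - 30\right) + 0 = 255 + 0 = 255$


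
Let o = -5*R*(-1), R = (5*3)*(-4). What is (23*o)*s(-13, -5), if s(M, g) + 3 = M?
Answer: 110400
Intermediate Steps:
s(M, g) = -3 + M
R = -60 (R = 15*(-4) = -60)
o = -300 (o = -5*(-60)*(-1) = 300*(-1) = -300)
(23*o)*s(-13, -5) = (23*(-300))*(-3 - 13) = -6900*(-16) = 110400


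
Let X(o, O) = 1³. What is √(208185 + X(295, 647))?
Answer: √208186 ≈ 456.27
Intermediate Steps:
X(o, O) = 1
√(208185 + X(295, 647)) = √(208185 + 1) = √208186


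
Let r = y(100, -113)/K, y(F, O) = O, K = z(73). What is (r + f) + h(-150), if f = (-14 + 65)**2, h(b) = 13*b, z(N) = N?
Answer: 47410/73 ≈ 649.45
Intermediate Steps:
K = 73
r = -113/73 ≈ -1.5479
f = 2601 (f = 51**2 = 2601)
(r + f) + h(-150) = (-113/73 + 2601) + 13*(-150) = 189760/73 - 1950 = 47410/73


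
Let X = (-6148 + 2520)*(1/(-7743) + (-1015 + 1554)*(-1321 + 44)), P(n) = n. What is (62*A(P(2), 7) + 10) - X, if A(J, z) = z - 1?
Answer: -19335532353814/7743 ≈ -2.4972e+9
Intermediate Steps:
A(J, z) = -1 + z
X = 19335535311640/7743 (X = -3628*(-1/7743 + 539*(-1277)) = -3628*(-1/7743 - 688303) = -3628*(-5329530130/7743) = 19335535311640/7743 ≈ 2.4972e+9)
(62*A(P(2), 7) + 10) - X = (62*(-1 + 7) + 10) - 1*19335535311640/7743 = (62*6 + 10) - 19335535311640/7743 = (372 + 10) - 19335535311640/7743 = 382 - 19335535311640/7743 = -19335532353814/7743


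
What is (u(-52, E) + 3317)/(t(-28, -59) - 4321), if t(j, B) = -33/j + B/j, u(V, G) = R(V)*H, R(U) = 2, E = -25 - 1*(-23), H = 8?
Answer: -23331/30224 ≈ -0.77194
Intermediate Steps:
E = -2 (E = -25 + 23 = -2)
u(V, G) = 16 (u(V, G) = 2*8 = 16)
(u(-52, E) + 3317)/(t(-28, -59) - 4321) = (16 + 3317)/((-33 - 59)/(-28) - 4321) = 3333/(-1/28*(-92) - 4321) = 3333/(23/7 - 4321) = 3333/(-30224/7) = 3333*(-7/30224) = -23331/30224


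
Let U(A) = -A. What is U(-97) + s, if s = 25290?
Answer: 25387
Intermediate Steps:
U(-97) + s = -1*(-97) + 25290 = 97 + 25290 = 25387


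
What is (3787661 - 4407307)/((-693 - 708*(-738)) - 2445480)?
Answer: 619646/1923669 ≈ 0.32212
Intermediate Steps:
(3787661 - 4407307)/((-693 - 708*(-738)) - 2445480) = -619646/((-693 + 522504) - 2445480) = -619646/(521811 - 2445480) = -619646/(-1923669) = -619646*(-1/1923669) = 619646/1923669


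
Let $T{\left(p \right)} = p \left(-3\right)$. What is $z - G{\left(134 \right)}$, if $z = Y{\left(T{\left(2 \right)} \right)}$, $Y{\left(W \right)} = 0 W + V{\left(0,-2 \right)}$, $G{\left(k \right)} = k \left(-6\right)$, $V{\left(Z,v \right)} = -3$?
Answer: $801$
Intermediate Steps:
$G{\left(k \right)} = - 6 k$
$T{\left(p \right)} = - 3 p$
$Y{\left(W \right)} = -3$ ($Y{\left(W \right)} = 0 W - 3 = 0 - 3 = -3$)
$z = -3$
$z - G{\left(134 \right)} = -3 - \left(-6\right) 134 = -3 - -804 = -3 + 804 = 801$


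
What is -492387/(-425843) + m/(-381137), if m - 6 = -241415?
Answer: 290469236806/162304523491 ≈ 1.7897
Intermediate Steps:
m = -241409 (m = 6 - 241415 = -241409)
-492387/(-425843) + m/(-381137) = -492387/(-425843) - 241409/(-381137) = -492387*(-1/425843) - 241409*(-1/381137) = 492387/425843 + 241409/381137 = 290469236806/162304523491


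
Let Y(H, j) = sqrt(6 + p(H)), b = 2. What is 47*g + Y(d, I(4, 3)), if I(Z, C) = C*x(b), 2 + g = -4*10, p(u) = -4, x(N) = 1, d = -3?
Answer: -1974 + sqrt(2) ≈ -1972.6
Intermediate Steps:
g = -42 (g = -2 - 4*10 = -2 - 40 = -42)
I(Z, C) = C (I(Z, C) = C*1 = C)
Y(H, j) = sqrt(2) (Y(H, j) = sqrt(6 - 4) = sqrt(2))
47*g + Y(d, I(4, 3)) = 47*(-42) + sqrt(2) = -1974 + sqrt(2)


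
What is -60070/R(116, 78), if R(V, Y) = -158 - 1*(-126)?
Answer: 30035/16 ≈ 1877.2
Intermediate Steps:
R(V, Y) = -32 (R(V, Y) = -158 + 126 = -32)
-60070/R(116, 78) = -60070/(-32) = -60070*(-1/32) = 30035/16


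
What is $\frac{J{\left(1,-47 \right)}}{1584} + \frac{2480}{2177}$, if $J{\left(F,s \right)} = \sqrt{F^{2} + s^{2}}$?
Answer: $\frac{2480}{2177} + \frac{\sqrt{2210}}{1584} \approx 1.1689$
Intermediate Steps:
$\frac{J{\left(1,-47 \right)}}{1584} + \frac{2480}{2177} = \frac{\sqrt{1^{2} + \left(-47\right)^{2}}}{1584} + \frac{2480}{2177} = \sqrt{1 + 2209} \cdot \frac{1}{1584} + 2480 \cdot \frac{1}{2177} = \sqrt{2210} \cdot \frac{1}{1584} + \frac{2480}{2177} = \frac{\sqrt{2210}}{1584} + \frac{2480}{2177} = \frac{2480}{2177} + \frac{\sqrt{2210}}{1584}$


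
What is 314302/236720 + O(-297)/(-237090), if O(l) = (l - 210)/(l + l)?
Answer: 33532946609/25255775160 ≈ 1.3277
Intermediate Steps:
O(l) = (-210 + l)/(2*l) (O(l) = (-210 + l)/((2*l)) = (-210 + l)*(1/(2*l)) = (-210 + l)/(2*l))
314302/236720 + O(-297)/(-237090) = 314302/236720 + ((1/2)*(-210 - 297)/(-297))/(-237090) = 314302*(1/236720) + ((1/2)*(-1/297)*(-507))*(-1/237090) = 157151/118360 + (169/198)*(-1/237090) = 157151/118360 - 169/46943820 = 33532946609/25255775160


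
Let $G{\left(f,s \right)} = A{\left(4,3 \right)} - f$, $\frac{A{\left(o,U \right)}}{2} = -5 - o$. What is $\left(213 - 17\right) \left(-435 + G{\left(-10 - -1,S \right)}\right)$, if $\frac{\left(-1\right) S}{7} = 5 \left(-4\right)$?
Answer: $-87024$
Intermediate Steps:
$A{\left(o,U \right)} = -10 - 2 o$ ($A{\left(o,U \right)} = 2 \left(-5 - o\right) = -10 - 2 o$)
$S = 140$ ($S = - 7 \cdot 5 \left(-4\right) = \left(-7\right) \left(-20\right) = 140$)
$G{\left(f,s \right)} = -18 - f$ ($G{\left(f,s \right)} = \left(-10 - 8\right) - f = -18 - f$)
$\left(213 - 17\right) \left(-435 + G{\left(-10 - -1,S \right)}\right) = \left(213 - 17\right) \left(-435 - \left(8 + 1\right)\right) = 196 \left(-435 - 9\right) = 196 \left(-444\right) = -87024$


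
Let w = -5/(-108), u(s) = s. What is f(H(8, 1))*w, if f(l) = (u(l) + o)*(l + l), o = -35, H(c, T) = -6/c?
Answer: 715/288 ≈ 2.4826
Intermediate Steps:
f(l) = 2*l*(-35 + l) (f(l) = (l - 35)*(l + l) = (-35 + l)*(2*l) = 2*l*(-35 + l))
w = 5/108 (w = -5*(-1/108) = 5/108 ≈ 0.046296)
f(H(8, 1))*w = (2*(-6/8)*(-35 - 6/8))*(5/108) = (2*(-6*⅛)*(-35 - 6*⅛))*(5/108) = (2*(-¾)*(-35 - ¾))*(5/108) = (2*(-¾)*(-143/4))*(5/108) = (429/8)*(5/108) = 715/288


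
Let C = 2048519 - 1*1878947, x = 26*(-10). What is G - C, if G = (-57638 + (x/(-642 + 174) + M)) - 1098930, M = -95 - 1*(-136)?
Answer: -11934886/9 ≈ -1.3261e+6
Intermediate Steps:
M = 41 (M = -95 + 136 = 41)
x = -260
C = 169572 (C = 2048519 - 1878947 = 169572)
G = -10408738/9 (G = (-57638 + (-260/(-642 + 174) + 41)) - 1098930 = (-57638 + (-260/(-468) + 41)) - 1098930 = (-57638 + (-260*(-1/468) + 41)) - 1098930 = (-57638 + (5/9 + 41)) - 1098930 = (-57638 + 374/9) - 1098930 = -518368/9 - 1098930 = -10408738/9 ≈ -1.1565e+6)
G - C = -10408738/9 - 1*169572 = -10408738/9 - 169572 = -11934886/9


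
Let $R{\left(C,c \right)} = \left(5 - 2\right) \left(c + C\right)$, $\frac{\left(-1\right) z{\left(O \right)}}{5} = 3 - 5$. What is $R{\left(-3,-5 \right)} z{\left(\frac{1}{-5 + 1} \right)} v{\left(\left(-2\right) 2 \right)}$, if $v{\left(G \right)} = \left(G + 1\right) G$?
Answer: $-2880$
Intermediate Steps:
$z{\left(O \right)} = 10$ ($z{\left(O \right)} = - 5 \left(3 - 5\right) = \left(-5\right) \left(-2\right) = 10$)
$R{\left(C,c \right)} = 3 C + 3 c$ ($R{\left(C,c \right)} = 3 \left(C + c\right) = 3 C + 3 c$)
$v{\left(G \right)} = G \left(1 + G\right)$ ($v{\left(G \right)} = \left(1 + G\right) G = G \left(1 + G\right)$)
$R{\left(-3,-5 \right)} z{\left(\frac{1}{-5 + 1} \right)} v{\left(\left(-2\right) 2 \right)} = \left(3 \left(-3\right) + 3 \left(-5\right)\right) 10 \left(-2\right) 2 \left(1 - 4\right) = \left(-9 - 15\right) 10 \left(- 4 \left(1 - 4\right)\right) = \left(-24\right) 10 \left(\left(-4\right) \left(-3\right)\right) = \left(-240\right) 12 = -2880$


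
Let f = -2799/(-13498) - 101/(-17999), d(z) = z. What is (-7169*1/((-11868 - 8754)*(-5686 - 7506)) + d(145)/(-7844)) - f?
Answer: -882439751760497591/3812043980424387792 ≈ -0.23149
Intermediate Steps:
f = 51742499/242950502 (f = -2799*(-1/13498) - 101*(-1/17999) = 2799/13498 + 101/17999 = 51742499/242950502 ≈ 0.21298)
(-7169*1/((-11868 - 8754)*(-5686 - 7506)) + d(145)/(-7844)) - f = (-7169*1/((-11868 - 8754)*(-5686 - 7506)) + 145/(-7844)) - 1*51742499/242950502 = (-7169/((-13192*(-20622))) + 145*(-1/7844)) - 51742499/242950502 = (-7169/272045424 - 145/7844) - 51742499/242950502 = -9875705029/533481076464 - 51742499/242950502 = -882439751760497591/3812043980424387792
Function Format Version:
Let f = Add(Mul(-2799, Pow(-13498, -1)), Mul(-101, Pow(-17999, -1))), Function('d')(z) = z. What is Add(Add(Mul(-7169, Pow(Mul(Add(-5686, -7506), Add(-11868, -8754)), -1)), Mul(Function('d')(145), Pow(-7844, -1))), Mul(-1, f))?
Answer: Rational(-882439751760497591, 3812043980424387792) ≈ -0.23149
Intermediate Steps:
f = Rational(51742499, 242950502) (f = Add(Mul(-2799, Rational(-1, 13498)), Mul(-101, Rational(-1, 17999))) = Add(Rational(2799, 13498), Rational(101, 17999)) = Rational(51742499, 242950502) ≈ 0.21298)
Add(Add(Mul(-7169, Pow(Mul(Add(-5686, -7506), Add(-11868, -8754)), -1)), Mul(Function('d')(145), Pow(-7844, -1))), Mul(-1, f)) = Add(Add(Mul(-7169, Pow(Mul(Add(-5686, -7506), Add(-11868, -8754)), -1)), Mul(145, Pow(-7844, -1))), Mul(-1, Rational(51742499, 242950502))) = Add(Add(Mul(-7169, Pow(Mul(-13192, -20622), -1)), Mul(145, Rational(-1, 7844))), Rational(-51742499, 242950502)) = Add(Add(Mul(-7169, Pow(272045424, -1)), Rational(-145, 7844)), Rational(-51742499, 242950502)) = Add(Add(Mul(-7169, Rational(1, 272045424)), Rational(-145, 7844)), Rational(-51742499, 242950502)) = Add(Add(Rational(-7169, 272045424), Rational(-145, 7844)), Rational(-51742499, 242950502)) = Add(Rational(-9875705029, 533481076464), Rational(-51742499, 242950502)) = Rational(-882439751760497591, 3812043980424387792)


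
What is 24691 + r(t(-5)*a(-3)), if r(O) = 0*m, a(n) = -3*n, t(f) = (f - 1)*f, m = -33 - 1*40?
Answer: 24691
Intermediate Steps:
m = -73 (m = -33 - 40 = -73)
t(f) = f*(-1 + f) (t(f) = (-1 + f)*f = f*(-1 + f))
r(O) = 0 (r(O) = 0*(-73) = 0)
24691 + r(t(-5)*a(-3)) = 24691 + 0 = 24691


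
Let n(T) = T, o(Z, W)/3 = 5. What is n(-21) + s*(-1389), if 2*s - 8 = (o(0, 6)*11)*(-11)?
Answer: 2509881/2 ≈ 1.2549e+6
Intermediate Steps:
o(Z, W) = 15 (o(Z, W) = 3*5 = 15)
s = -1807/2 (s = 4 + ((15*11)*(-11))/2 = 4 + (165*(-11))/2 = 4 + (½)*(-1815) = 4 - 1815/2 = -1807/2 ≈ -903.50)
n(-21) + s*(-1389) = -21 - 1807/2*(-1389) = -21 + 2509923/2 = 2509881/2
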